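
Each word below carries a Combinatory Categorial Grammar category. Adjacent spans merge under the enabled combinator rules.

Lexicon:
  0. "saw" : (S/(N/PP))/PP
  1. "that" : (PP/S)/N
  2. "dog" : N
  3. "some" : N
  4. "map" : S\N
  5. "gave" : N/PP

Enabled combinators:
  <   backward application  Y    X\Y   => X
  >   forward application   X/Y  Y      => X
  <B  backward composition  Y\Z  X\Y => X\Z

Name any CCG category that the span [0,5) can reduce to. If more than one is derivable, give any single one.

[0,6] S   >
  [0,5] S/(N/PP)   >
    [0,1] "saw" : (S/(N/PP))/PP
    [1,5] PP   >
      [1,3] PP/S   >
        [1,2] "that" : (PP/S)/N
        [2,3] "dog" : N
      [3,5] S   <
        [3,4] "some" : N
        [4,5] "map" : S\N
  [5,6] "gave" : N/PP

S/(N/PP)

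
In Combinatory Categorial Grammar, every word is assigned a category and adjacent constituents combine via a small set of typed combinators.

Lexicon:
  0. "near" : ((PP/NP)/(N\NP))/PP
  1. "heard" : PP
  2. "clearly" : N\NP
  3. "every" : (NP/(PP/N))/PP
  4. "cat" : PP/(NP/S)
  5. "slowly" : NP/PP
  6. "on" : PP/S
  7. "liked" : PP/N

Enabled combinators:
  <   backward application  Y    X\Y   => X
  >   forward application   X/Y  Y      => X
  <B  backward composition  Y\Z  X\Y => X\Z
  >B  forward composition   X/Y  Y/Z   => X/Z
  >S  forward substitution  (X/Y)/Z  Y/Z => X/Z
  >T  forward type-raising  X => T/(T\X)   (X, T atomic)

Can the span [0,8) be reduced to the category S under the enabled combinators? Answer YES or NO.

((PP/NP)/(N\NP))/PP PP N\NP (NP/(PP/N))/PP PP/(NP/S) NP/PP PP/S PP/N
CKY chart[0,8] = {N/(N\PP), NP/(NP\PP), PP, PP/(NP\NP), PP/(PP\PP), S/(S\PP)}; S ∉ chart

NO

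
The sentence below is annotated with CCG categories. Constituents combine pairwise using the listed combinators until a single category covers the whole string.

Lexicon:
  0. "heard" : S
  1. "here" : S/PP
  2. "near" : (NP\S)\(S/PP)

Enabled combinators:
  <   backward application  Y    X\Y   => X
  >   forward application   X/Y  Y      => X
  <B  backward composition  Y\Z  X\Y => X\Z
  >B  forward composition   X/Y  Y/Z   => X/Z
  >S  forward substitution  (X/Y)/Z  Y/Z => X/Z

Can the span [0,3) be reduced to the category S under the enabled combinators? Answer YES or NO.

NO

S S/PP (NP\S)\(S/PP)
CKY chart[0,3] = {NP}; S ∉ chart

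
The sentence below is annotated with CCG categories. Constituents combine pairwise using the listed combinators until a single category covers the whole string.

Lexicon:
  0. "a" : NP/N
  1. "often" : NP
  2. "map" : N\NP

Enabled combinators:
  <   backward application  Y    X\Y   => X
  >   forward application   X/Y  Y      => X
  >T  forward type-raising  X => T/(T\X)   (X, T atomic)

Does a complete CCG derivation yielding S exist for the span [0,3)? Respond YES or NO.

NO

NP/N NP N\NP
CKY chart[0,3] = {N/(N\NP), NP, NP/(NP\NP), PP/(PP\NP), S/(S\NP)}; S ∉ chart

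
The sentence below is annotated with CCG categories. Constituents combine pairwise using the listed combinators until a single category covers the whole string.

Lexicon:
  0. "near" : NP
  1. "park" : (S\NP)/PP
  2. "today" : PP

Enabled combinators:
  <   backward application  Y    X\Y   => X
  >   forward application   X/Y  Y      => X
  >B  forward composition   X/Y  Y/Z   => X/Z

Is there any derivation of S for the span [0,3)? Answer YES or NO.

[0,3] S   <
  [0,1] "near" : NP
  [1,3] S\NP   >
    [1,2] "park" : (S\NP)/PP
    [2,3] "today" : PP

YES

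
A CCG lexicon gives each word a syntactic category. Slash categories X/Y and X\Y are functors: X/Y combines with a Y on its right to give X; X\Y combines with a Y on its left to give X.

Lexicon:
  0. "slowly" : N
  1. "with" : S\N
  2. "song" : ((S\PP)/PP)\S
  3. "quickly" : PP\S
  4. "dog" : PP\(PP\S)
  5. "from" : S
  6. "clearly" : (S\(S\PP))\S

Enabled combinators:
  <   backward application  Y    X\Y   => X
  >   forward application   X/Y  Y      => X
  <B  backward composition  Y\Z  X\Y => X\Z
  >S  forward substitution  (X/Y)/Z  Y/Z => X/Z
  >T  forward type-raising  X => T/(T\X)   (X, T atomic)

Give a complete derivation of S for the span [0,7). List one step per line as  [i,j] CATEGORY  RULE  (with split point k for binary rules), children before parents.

[0,1] N  lex  "slowly"
[1,2] S\N  lex  "with"
[0,2] S  <  k=1
[2,3] ((S\PP)/PP)\S  lex  "song"
[0,3] (S\PP)/PP  <  k=2
[3,4] PP\S  lex  "quickly"
[4,5] PP\(PP\S)  lex  "dog"
[3,5] PP  <  k=4
[0,5] S\PP  >  k=3
[5,6] S  lex  "from"
[6,7] (S\(S\PP))\S  lex  "clearly"
[5,7] S\(S\PP)  <  k=6
[0,7] S  <  k=5

[0,7] S   <
  [0,5] S\PP   >
    [0,3] (S\PP)/PP   <
      [0,2] S   <
        [0,1] "slowly" : N
        [1,2] "with" : S\N
      [2,3] "song" : ((S\PP)/PP)\S
    [3,5] PP   <
      [3,4] "quickly" : PP\S
      [4,5] "dog" : PP\(PP\S)
  [5,7] S\(S\PP)   <
    [5,6] "from" : S
    [6,7] "clearly" : (S\(S\PP))\S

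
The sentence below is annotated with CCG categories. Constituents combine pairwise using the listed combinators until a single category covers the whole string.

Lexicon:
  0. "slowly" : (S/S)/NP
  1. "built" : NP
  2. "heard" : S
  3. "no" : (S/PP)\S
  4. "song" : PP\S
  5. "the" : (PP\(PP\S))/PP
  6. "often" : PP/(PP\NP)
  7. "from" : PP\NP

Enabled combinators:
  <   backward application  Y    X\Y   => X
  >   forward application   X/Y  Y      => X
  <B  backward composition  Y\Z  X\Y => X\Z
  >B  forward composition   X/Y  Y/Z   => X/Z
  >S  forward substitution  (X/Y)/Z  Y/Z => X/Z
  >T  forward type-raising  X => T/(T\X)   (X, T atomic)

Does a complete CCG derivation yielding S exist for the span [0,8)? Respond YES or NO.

[0,8] S   >
  [0,4] S/PP   >B
    [0,2] S/S   >
      [0,1] "slowly" : (S/S)/NP
      [1,2] "built" : NP
    [2,4] S/PP   <
      [2,3] "heard" : S
      [3,4] "no" : (S/PP)\S
  [4,8] PP   <
    [4,5] "song" : PP\S
    [5,8] PP\(PP\S)   >
      [5,6] "the" : (PP\(PP\S))/PP
      [6,8] PP   >
        [6,7] "often" : PP/(PP\NP)
        [7,8] "from" : PP\NP

YES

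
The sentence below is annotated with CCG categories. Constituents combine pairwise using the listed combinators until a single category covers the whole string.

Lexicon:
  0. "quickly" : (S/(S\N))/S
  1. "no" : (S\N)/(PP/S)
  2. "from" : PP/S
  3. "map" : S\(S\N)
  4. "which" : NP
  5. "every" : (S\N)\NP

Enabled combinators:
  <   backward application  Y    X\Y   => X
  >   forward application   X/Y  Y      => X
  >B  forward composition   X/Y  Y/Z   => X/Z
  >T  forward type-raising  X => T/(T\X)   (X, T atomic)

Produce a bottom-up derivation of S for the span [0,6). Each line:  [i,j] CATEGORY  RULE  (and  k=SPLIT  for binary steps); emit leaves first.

[0,6] S   >
  [0,4] S/(S\N)   >
    [0,1] "quickly" : (S/(S\N))/S
    [1,4] S   <
      [1,3] S\N   >
        [1,2] "no" : (S\N)/(PP/S)
        [2,3] "from" : PP/S
      [3,4] "map" : S\(S\N)
  [4,6] S\N   <
    [4,5] "which" : NP
    [5,6] "every" : (S\N)\NP

[0,1] (S/(S\N))/S  lex  "quickly"
[1,2] (S\N)/(PP/S)  lex  "no"
[2,3] PP/S  lex  "from"
[1,3] S\N  >  k=2
[3,4] S\(S\N)  lex  "map"
[1,4] S  <  k=3
[0,4] S/(S\N)  >  k=1
[4,5] NP  lex  "which"
[5,6] (S\N)\NP  lex  "every"
[4,6] S\N  <  k=5
[0,6] S  >  k=4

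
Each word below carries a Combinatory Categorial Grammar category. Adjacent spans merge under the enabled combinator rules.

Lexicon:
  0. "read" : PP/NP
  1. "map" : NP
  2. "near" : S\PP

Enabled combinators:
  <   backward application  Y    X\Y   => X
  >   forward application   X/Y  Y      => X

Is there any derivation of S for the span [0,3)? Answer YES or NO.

[0,3] S   <
  [0,2] PP   >
    [0,1] "read" : PP/NP
    [1,2] "map" : NP
  [2,3] "near" : S\PP

YES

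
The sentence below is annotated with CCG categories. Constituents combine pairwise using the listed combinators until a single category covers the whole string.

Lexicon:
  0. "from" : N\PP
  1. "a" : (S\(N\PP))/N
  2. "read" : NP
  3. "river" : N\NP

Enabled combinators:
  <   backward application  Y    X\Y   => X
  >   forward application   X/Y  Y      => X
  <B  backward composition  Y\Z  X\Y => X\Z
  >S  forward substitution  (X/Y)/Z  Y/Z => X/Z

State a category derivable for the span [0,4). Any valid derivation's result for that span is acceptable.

S

[0,4] S   <
  [0,1] "from" : N\PP
  [1,4] S\(N\PP)   >
    [1,2] "a" : (S\(N\PP))/N
    [2,4] N   <
      [2,3] "read" : NP
      [3,4] "river" : N\NP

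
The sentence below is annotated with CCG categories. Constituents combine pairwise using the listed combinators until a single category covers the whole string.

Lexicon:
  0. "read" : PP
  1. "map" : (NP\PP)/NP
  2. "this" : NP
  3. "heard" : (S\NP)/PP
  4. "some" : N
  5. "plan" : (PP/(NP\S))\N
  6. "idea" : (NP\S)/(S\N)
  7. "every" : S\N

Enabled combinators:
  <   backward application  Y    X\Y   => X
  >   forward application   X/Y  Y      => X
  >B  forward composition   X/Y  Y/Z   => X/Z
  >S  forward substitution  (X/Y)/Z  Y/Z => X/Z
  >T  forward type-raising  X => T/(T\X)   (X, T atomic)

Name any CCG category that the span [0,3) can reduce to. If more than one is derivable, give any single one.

[0,8] S   <
  [0,3] NP   >
    [0,1] NP/(NP\PP)   >T
      [0,1] "read" : PP
    [1,3] NP\PP   >
      [1,2] "map" : (NP\PP)/NP
      [2,3] "this" : NP
  [3,8] S\NP   >
    [3,4] "heard" : (S\NP)/PP
    [4,8] PP   >
      [4,6] PP/(NP\S)   <
        [4,5] "some" : N
        [5,6] "plan" : (PP/(NP\S))\N
      [6,8] NP\S   >
        [6,7] "idea" : (NP\S)/(S\N)
        [7,8] "every" : S\N

NP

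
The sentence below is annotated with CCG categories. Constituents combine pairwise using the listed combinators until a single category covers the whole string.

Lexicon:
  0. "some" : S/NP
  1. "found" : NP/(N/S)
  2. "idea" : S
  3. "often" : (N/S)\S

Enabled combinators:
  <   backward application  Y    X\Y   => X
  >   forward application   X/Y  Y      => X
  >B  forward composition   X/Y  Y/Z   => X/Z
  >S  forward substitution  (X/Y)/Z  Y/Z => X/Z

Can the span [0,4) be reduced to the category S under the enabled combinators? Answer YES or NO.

[0,4] S   >
  [0,1] "some" : S/NP
  [1,4] NP   >
    [1,2] "found" : NP/(N/S)
    [2,4] N/S   <
      [2,3] "idea" : S
      [3,4] "often" : (N/S)\S

YES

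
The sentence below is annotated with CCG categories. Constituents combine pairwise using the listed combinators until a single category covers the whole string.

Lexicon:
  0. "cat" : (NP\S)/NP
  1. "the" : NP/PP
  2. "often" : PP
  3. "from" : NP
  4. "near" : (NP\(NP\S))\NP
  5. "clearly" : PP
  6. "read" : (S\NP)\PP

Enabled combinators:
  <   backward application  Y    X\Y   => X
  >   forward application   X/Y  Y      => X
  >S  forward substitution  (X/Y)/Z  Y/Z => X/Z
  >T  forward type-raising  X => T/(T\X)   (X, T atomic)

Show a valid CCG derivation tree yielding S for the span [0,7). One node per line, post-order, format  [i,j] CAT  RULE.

[0,1] (NP\S)/NP  lex  "cat"
[1,2] NP/PP  lex  "the"
[2,3] PP  lex  "often"
[1,3] NP  >  k=2
[0,3] NP\S  >  k=1
[3,4] NP  lex  "from"
[4,5] (NP\(NP\S))\NP  lex  "near"
[3,5] NP\(NP\S)  <  k=4
[0,5] NP  <  k=3
[5,6] PP  lex  "clearly"
[6,7] (S\NP)\PP  lex  "read"
[5,7] S\NP  <  k=6
[0,7] S  <  k=5

[0,7] S   <
  [0,5] NP   <
    [0,3] NP\S   >
      [0,1] "cat" : (NP\S)/NP
      [1,3] NP   >
        [1,2] "the" : NP/PP
        [2,3] "often" : PP
    [3,5] NP\(NP\S)   <
      [3,4] "from" : NP
      [4,5] "near" : (NP\(NP\S))\NP
  [5,7] S\NP   <
    [5,6] "clearly" : PP
    [6,7] "read" : (S\NP)\PP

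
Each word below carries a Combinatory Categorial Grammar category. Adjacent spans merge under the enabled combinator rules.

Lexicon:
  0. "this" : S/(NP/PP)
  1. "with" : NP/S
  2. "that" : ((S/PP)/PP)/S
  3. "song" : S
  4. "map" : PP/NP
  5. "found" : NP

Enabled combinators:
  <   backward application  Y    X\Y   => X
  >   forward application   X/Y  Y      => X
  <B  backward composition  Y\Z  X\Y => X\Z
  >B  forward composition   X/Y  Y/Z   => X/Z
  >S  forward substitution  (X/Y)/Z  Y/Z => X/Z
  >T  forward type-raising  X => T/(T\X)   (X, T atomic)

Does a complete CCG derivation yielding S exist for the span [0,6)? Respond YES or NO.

YES

[0,6] S   >
  [0,1] "this" : S/(NP/PP)
  [1,6] NP/PP   >B
    [1,2] "with" : NP/S
    [2,6] S/PP   >
      [2,4] (S/PP)/PP   >
        [2,3] "that" : ((S/PP)/PP)/S
        [3,4] "song" : S
      [4,6] PP   >
        [4,5] "map" : PP/NP
        [5,6] "found" : NP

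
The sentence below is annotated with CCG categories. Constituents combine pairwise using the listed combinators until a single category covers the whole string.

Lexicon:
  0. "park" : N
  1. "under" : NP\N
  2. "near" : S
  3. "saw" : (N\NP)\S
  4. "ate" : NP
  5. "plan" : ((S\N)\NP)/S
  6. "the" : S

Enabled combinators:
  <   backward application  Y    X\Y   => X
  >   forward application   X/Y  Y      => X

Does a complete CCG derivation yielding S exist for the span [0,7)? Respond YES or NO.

YES

[0,7] S   <
  [0,4] N   <
    [0,2] NP   <
      [0,1] "park" : N
      [1,2] "under" : NP\N
    [2,4] N\NP   <
      [2,3] "near" : S
      [3,4] "saw" : (N\NP)\S
  [4,7] S\N   <
    [4,5] "ate" : NP
    [5,7] (S\N)\NP   >
      [5,6] "plan" : ((S\N)\NP)/S
      [6,7] "the" : S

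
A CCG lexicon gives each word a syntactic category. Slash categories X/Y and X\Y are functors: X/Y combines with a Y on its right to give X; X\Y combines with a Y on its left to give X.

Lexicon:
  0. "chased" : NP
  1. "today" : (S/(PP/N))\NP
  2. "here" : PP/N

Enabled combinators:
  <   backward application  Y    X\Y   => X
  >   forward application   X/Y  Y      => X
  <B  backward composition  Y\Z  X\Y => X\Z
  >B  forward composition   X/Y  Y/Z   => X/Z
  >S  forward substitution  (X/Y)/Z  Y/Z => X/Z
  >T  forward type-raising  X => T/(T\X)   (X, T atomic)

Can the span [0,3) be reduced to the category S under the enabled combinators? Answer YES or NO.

[0,3] S   >
  [0,2] S/(PP/N)   <
    [0,1] "chased" : NP
    [1,2] "today" : (S/(PP/N))\NP
  [2,3] "here" : PP/N

YES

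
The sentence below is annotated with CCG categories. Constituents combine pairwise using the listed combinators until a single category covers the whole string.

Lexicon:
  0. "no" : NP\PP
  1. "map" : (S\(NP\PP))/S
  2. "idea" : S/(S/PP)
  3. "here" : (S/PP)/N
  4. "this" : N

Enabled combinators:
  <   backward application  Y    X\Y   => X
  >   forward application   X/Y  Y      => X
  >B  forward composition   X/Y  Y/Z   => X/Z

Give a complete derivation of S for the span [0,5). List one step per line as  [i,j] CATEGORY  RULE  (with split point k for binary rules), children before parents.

[0,5] S   <
  [0,1] "no" : NP\PP
  [1,5] S\(NP\PP)   >
    [1,2] "map" : (S\(NP\PP))/S
    [2,5] S   >
      [2,4] S/N   >B
        [2,3] "idea" : S/(S/PP)
        [3,4] "here" : (S/PP)/N
      [4,5] "this" : N

[0,1] NP\PP  lex  "no"
[1,2] (S\(NP\PP))/S  lex  "map"
[2,3] S/(S/PP)  lex  "idea"
[3,4] (S/PP)/N  lex  "here"
[2,4] S/N  >B  k=3
[4,5] N  lex  "this"
[2,5] S  >  k=4
[1,5] S\(NP\PP)  >  k=2
[0,5] S  <  k=1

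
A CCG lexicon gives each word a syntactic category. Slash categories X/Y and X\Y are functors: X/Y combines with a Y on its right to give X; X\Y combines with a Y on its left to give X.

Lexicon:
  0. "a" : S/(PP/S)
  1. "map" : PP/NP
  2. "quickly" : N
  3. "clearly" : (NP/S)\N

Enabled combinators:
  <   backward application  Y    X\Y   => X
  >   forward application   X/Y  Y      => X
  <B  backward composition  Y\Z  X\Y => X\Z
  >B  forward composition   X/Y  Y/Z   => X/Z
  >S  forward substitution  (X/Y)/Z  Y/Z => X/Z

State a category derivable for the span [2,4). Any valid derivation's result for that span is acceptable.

NP/S

[0,4] S   >
  [0,1] "a" : S/(PP/S)
  [1,4] PP/S   >B
    [1,2] "map" : PP/NP
    [2,4] NP/S   <
      [2,3] "quickly" : N
      [3,4] "clearly" : (NP/S)\N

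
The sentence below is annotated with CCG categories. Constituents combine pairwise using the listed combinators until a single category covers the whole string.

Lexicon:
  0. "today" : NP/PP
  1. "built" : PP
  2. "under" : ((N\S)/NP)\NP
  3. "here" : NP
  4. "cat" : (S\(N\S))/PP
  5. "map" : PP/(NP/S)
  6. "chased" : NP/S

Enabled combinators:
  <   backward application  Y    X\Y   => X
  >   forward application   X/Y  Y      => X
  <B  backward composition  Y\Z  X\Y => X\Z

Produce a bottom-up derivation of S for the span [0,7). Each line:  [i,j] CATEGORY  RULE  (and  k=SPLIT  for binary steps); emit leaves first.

[0,7] S   <
  [0,4] N\S   >
    [0,3] (N\S)/NP   <
      [0,2] NP   >
        [0,1] "today" : NP/PP
        [1,2] "built" : PP
      [2,3] "under" : ((N\S)/NP)\NP
    [3,4] "here" : NP
  [4,7] S\(N\S)   >
    [4,5] "cat" : (S\(N\S))/PP
    [5,7] PP   >
      [5,6] "map" : PP/(NP/S)
      [6,7] "chased" : NP/S

[0,1] NP/PP  lex  "today"
[1,2] PP  lex  "built"
[0,2] NP  >  k=1
[2,3] ((N\S)/NP)\NP  lex  "under"
[0,3] (N\S)/NP  <  k=2
[3,4] NP  lex  "here"
[0,4] N\S  >  k=3
[4,5] (S\(N\S))/PP  lex  "cat"
[5,6] PP/(NP/S)  lex  "map"
[6,7] NP/S  lex  "chased"
[5,7] PP  >  k=6
[4,7] S\(N\S)  >  k=5
[0,7] S  <  k=4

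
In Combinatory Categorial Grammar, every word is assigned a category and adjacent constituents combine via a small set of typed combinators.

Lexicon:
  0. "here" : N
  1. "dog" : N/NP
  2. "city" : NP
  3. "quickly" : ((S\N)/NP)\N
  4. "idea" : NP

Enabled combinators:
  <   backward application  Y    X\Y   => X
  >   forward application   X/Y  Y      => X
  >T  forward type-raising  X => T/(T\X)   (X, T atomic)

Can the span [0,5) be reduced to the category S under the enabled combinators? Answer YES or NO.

YES

[0,5] S   >
  [0,1] S/(S\N)   >T
    [0,1] "here" : N
  [1,5] S\N   >
    [1,4] (S\N)/NP   <
      [1,3] N   >
        [1,2] "dog" : N/NP
        [2,3] "city" : NP
      [3,4] "quickly" : ((S\N)/NP)\N
    [4,5] "idea" : NP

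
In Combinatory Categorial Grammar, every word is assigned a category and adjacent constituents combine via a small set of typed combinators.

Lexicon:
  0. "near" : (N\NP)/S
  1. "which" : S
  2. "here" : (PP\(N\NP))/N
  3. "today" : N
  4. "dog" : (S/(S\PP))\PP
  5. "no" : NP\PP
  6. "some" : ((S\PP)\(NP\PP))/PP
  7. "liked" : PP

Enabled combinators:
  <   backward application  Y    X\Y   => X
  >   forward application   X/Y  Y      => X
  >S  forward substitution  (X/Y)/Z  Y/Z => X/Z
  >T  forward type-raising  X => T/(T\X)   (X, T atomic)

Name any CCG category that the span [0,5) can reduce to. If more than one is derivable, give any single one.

[0,8] S   >
  [0,5] S/(S\PP)   <
    [0,4] PP   <
      [0,2] N\NP   >
        [0,1] "near" : (N\NP)/S
        [1,2] "which" : S
      [2,4] PP\(N\NP)   >
        [2,3] "here" : (PP\(N\NP))/N
        [3,4] "today" : N
    [4,5] "dog" : (S/(S\PP))\PP
  [5,8] S\PP   <
    [5,6] "no" : NP\PP
    [6,8] (S\PP)\(NP\PP)   >
      [6,7] "some" : ((S\PP)\(NP\PP))/PP
      [7,8] "liked" : PP

S/(S\PP)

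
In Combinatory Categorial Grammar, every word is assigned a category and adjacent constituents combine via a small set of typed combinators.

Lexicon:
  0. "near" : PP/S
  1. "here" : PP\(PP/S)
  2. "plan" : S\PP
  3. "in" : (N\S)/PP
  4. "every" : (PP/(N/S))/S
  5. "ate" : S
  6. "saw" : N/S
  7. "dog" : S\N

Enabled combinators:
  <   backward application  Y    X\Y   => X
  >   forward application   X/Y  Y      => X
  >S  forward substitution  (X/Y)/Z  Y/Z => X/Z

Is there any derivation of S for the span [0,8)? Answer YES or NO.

[0,8] S   <
  [0,7] N   <
    [0,3] S   <
      [0,2] PP   <
        [0,1] "near" : PP/S
        [1,2] "here" : PP\(PP/S)
      [2,3] "plan" : S\PP
    [3,7] N\S   >
      [3,4] "in" : (N\S)/PP
      [4,7] PP   >
        [4,6] PP/(N/S)   >
          [4,5] "every" : (PP/(N/S))/S
          [5,6] "ate" : S
        [6,7] "saw" : N/S
  [7,8] "dog" : S\N

YES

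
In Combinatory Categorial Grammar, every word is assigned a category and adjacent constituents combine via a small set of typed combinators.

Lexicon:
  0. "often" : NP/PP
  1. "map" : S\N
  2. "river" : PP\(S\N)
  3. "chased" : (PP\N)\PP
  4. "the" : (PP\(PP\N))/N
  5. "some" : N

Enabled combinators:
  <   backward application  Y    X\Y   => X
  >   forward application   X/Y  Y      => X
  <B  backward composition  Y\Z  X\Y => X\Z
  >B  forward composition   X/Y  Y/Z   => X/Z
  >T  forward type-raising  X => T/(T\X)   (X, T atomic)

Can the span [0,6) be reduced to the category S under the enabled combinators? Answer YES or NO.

NP/PP S\N PP\(S\N) (PP\N)\PP (PP\(PP\N))/N N
CKY chart[0,6] = {N/(N\NP), NP, NP/(NP\NP), NP/(PP\PP), PP/(PP\NP), S/(S\NP)}; S ∉ chart

NO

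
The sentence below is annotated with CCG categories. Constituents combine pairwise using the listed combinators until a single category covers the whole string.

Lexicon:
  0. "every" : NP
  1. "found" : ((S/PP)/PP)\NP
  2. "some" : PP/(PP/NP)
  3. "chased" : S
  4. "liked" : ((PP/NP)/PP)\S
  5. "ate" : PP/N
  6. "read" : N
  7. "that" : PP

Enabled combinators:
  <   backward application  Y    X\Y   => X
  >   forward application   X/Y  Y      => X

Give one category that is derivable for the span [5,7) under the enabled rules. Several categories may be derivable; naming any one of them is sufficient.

PP

[0,8] S   >
  [0,7] S/PP   >
    [0,2] (S/PP)/PP   <
      [0,1] "every" : NP
      [1,2] "found" : ((S/PP)/PP)\NP
    [2,7] PP   >
      [2,3] "some" : PP/(PP/NP)
      [3,7] PP/NP   >
        [3,5] (PP/NP)/PP   <
          [3,4] "chased" : S
          [4,5] "liked" : ((PP/NP)/PP)\S
        [5,7] PP   >
          [5,6] "ate" : PP/N
          [6,7] "read" : N
  [7,8] "that" : PP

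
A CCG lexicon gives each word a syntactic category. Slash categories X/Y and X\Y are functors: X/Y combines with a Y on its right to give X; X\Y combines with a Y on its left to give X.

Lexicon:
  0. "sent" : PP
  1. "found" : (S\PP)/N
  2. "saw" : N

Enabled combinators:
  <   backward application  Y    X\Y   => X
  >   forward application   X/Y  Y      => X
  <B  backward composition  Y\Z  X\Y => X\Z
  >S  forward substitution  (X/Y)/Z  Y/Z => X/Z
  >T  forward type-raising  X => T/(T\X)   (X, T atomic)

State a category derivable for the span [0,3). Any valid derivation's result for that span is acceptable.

[0,3] S   >
  [0,1] S/(S\PP)   >T
    [0,1] "sent" : PP
  [1,3] S\PP   >
    [1,2] "found" : (S\PP)/N
    [2,3] "saw" : N

S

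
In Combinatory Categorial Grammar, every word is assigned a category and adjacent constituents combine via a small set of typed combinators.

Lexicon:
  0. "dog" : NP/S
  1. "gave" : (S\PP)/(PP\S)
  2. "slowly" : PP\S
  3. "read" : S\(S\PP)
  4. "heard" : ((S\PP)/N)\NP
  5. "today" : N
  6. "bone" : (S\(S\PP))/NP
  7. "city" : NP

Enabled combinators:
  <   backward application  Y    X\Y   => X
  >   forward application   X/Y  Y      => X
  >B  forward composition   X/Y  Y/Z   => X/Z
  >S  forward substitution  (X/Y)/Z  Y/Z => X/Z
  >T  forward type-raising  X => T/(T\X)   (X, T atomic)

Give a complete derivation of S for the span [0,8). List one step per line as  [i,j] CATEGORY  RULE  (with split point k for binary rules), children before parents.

[0,8] S   <
  [0,6] S\PP   >
    [0,5] (S\PP)/N   <
      [0,4] NP   >
        [0,1] "dog" : NP/S
        [1,4] S   <
          [1,3] S\PP   >
            [1,2] "gave" : (S\PP)/(PP\S)
            [2,3] "slowly" : PP\S
          [3,4] "read" : S\(S\PP)
      [4,5] "heard" : ((S\PP)/N)\NP
    [5,6] "today" : N
  [6,8] S\(S\PP)   >
    [6,7] "bone" : (S\(S\PP))/NP
    [7,8] "city" : NP

[0,1] NP/S  lex  "dog"
[1,2] (S\PP)/(PP\S)  lex  "gave"
[2,3] PP\S  lex  "slowly"
[1,3] S\PP  >  k=2
[3,4] S\(S\PP)  lex  "read"
[1,4] S  <  k=3
[0,4] NP  >  k=1
[4,5] ((S\PP)/N)\NP  lex  "heard"
[0,5] (S\PP)/N  <  k=4
[5,6] N  lex  "today"
[0,6] S\PP  >  k=5
[6,7] (S\(S\PP))/NP  lex  "bone"
[7,8] NP  lex  "city"
[6,8] S\(S\PP)  >  k=7
[0,8] S  <  k=6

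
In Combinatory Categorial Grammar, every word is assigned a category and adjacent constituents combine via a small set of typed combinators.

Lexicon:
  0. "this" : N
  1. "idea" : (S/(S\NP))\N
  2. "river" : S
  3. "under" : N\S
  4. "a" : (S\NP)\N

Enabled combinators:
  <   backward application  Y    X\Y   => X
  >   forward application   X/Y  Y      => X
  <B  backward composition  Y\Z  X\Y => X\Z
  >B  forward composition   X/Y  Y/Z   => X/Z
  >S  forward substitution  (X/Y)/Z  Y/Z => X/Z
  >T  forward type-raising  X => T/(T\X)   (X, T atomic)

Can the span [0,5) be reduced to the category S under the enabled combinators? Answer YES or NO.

[0,5] S   >
  [0,2] S/(S\NP)   <
    [0,1] "this" : N
    [1,2] "idea" : (S/(S\NP))\N
  [2,5] S\NP   <
    [2,4] N   >
      [2,3] N/(N\S)   >T
        [2,3] "river" : S
      [3,4] "under" : N\S
    [4,5] "a" : (S\NP)\N

YES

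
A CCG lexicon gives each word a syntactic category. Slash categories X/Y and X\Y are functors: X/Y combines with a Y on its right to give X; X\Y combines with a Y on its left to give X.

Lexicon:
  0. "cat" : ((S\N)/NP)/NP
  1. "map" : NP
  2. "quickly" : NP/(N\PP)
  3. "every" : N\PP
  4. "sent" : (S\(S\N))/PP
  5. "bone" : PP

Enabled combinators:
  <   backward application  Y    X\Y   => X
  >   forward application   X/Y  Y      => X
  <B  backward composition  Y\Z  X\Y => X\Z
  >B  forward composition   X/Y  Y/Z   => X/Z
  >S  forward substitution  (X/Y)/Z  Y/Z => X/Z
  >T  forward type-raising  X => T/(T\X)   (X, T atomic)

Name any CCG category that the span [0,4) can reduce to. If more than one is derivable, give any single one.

[0,6] S   <
  [0,4] S\N   >
    [0,2] (S\N)/NP   >
      [0,1] "cat" : ((S\N)/NP)/NP
      [1,2] "map" : NP
    [2,4] NP   >
      [2,3] "quickly" : NP/(N\PP)
      [3,4] "every" : N\PP
  [4,6] S\(S\N)   >
    [4,5] "sent" : (S\(S\N))/PP
    [5,6] "bone" : PP

S\N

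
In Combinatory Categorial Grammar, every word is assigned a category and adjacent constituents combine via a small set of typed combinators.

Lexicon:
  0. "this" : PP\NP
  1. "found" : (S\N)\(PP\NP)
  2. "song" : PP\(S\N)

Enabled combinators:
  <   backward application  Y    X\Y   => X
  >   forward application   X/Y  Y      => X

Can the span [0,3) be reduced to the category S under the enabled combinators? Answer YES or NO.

NO

PP\NP (S\N)\(PP\NP) PP\(S\N)
CKY chart[0,3] = {PP}; S ∉ chart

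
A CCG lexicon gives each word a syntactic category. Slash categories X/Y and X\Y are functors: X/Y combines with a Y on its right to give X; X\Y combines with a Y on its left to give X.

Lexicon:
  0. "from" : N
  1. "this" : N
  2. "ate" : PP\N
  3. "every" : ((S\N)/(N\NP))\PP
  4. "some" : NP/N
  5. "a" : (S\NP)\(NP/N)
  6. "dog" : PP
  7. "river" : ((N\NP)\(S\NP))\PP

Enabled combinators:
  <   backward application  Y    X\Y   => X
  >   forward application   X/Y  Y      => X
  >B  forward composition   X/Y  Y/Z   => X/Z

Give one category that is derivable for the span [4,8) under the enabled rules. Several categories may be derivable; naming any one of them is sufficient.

[0,8] S   <
  [0,1] "from" : N
  [1,8] S\N   >
    [1,4] (S\N)/(N\NP)   <
      [1,3] PP   <
        [1,2] "this" : N
        [2,3] "ate" : PP\N
      [3,4] "every" : ((S\N)/(N\NP))\PP
    [4,8] N\NP   <
      [4,6] S\NP   <
        [4,5] "some" : NP/N
        [5,6] "a" : (S\NP)\(NP/N)
      [6,8] (N\NP)\(S\NP)   <
        [6,7] "dog" : PP
        [7,8] "river" : ((N\NP)\(S\NP))\PP

N\NP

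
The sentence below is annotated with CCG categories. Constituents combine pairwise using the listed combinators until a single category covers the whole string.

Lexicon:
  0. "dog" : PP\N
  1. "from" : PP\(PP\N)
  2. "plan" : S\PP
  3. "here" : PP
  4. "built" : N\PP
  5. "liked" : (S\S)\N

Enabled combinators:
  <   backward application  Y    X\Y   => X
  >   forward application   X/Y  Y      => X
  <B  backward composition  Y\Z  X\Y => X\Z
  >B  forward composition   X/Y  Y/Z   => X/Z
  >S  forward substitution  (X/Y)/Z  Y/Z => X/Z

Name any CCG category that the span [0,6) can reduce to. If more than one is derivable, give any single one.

S

[0,6] S   <
  [0,2] PP   <
    [0,1] "dog" : PP\N
    [1,2] "from" : PP\(PP\N)
  [2,6] S\PP   <B
    [2,3] "plan" : S\PP
    [3,6] S\S   <
      [3,5] N   <
        [3,4] "here" : PP
        [4,5] "built" : N\PP
      [5,6] "liked" : (S\S)\N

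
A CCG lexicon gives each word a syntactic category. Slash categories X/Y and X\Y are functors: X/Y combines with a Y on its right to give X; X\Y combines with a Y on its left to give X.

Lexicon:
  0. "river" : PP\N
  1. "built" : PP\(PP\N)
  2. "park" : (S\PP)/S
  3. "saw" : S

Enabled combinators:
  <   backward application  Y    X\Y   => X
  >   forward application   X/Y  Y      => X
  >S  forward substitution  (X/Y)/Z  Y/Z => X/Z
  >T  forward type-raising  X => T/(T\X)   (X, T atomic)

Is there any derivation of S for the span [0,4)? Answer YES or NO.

[0,4] S   <
  [0,2] PP   <
    [0,1] "river" : PP\N
    [1,2] "built" : PP\(PP\N)
  [2,4] S\PP   >
    [2,3] "park" : (S\PP)/S
    [3,4] "saw" : S

YES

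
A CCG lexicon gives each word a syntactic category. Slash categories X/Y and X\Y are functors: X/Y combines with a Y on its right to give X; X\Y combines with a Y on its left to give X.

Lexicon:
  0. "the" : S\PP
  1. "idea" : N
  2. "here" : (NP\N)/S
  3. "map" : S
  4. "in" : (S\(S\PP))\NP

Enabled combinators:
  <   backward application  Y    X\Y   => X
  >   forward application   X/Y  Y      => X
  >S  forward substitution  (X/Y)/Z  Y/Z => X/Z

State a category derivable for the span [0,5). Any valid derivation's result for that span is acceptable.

S

[0,5] S   <
  [0,1] "the" : S\PP
  [1,5] S\(S\PP)   <
    [1,4] NP   <
      [1,2] "idea" : N
      [2,4] NP\N   >
        [2,3] "here" : (NP\N)/S
        [3,4] "map" : S
    [4,5] "in" : (S\(S\PP))\NP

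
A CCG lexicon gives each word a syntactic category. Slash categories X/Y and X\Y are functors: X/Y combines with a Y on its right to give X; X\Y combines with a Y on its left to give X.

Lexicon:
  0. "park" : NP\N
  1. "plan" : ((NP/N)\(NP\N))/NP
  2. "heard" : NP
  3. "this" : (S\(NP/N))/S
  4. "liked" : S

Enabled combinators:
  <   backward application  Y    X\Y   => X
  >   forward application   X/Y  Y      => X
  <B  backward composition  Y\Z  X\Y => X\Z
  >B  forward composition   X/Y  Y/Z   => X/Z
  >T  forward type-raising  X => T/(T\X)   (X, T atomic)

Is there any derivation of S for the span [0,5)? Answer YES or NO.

YES

[0,5] S   <
  [0,3] NP/N   <
    [0,1] "park" : NP\N
    [1,3] (NP/N)\(NP\N)   >
      [1,2] "plan" : ((NP/N)\(NP\N))/NP
      [2,3] "heard" : NP
  [3,5] S\(NP/N)   >
    [3,4] "this" : (S\(NP/N))/S
    [4,5] "liked" : S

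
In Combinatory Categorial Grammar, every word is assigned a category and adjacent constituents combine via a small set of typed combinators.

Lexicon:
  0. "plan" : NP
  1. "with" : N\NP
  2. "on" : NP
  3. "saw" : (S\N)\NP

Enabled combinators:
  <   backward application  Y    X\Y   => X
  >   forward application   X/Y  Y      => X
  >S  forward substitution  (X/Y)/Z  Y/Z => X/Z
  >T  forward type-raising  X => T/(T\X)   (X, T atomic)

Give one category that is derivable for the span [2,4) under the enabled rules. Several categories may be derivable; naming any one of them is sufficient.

S\N

[0,4] S   <
  [0,2] N   <
    [0,1] "plan" : NP
    [1,2] "with" : N\NP
  [2,4] S\N   <
    [2,3] "on" : NP
    [3,4] "saw" : (S\N)\NP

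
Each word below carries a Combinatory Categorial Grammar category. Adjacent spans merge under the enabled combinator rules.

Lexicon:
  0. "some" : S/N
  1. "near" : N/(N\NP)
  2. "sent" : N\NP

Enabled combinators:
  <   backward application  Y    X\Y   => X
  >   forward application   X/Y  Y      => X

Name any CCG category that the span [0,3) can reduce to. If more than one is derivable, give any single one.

S

[0,3] S   >
  [0,1] "some" : S/N
  [1,3] N   >
    [1,2] "near" : N/(N\NP)
    [2,3] "sent" : N\NP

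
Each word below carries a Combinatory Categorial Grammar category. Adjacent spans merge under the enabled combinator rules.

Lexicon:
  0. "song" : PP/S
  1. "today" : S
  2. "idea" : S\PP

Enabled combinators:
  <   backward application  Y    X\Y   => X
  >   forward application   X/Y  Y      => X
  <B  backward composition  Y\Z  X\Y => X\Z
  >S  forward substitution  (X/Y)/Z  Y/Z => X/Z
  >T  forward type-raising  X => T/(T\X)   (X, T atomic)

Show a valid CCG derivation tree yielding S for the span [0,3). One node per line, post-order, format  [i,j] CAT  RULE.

[0,3] S   <
  [0,2] PP   >
    [0,1] "song" : PP/S
    [1,2] "today" : S
  [2,3] "idea" : S\PP

[0,1] PP/S  lex  "song"
[1,2] S  lex  "today"
[0,2] PP  >  k=1
[2,3] S\PP  lex  "idea"
[0,3] S  <  k=2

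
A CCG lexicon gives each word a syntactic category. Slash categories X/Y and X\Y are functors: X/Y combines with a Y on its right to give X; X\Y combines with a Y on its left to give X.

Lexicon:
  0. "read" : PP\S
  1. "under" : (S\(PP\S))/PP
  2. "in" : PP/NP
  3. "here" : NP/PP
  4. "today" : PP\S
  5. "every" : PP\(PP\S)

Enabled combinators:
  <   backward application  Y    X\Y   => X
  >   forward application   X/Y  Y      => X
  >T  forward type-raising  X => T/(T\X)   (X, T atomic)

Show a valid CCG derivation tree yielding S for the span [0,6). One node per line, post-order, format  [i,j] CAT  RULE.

[0,6] S   <
  [0,1] "read" : PP\S
  [1,6] S\(PP\S)   >
    [1,2] "under" : (S\(PP\S))/PP
    [2,6] PP   >
      [2,3] "in" : PP/NP
      [3,6] NP   >
        [3,4] "here" : NP/PP
        [4,6] PP   <
          [4,5] "today" : PP\S
          [5,6] "every" : PP\(PP\S)

[0,1] PP\S  lex  "read"
[1,2] (S\(PP\S))/PP  lex  "under"
[2,3] PP/NP  lex  "in"
[3,4] NP/PP  lex  "here"
[4,5] PP\S  lex  "today"
[5,6] PP\(PP\S)  lex  "every"
[4,6] PP  <  k=5
[3,6] NP  >  k=4
[2,6] PP  >  k=3
[1,6] S\(PP\S)  >  k=2
[0,6] S  <  k=1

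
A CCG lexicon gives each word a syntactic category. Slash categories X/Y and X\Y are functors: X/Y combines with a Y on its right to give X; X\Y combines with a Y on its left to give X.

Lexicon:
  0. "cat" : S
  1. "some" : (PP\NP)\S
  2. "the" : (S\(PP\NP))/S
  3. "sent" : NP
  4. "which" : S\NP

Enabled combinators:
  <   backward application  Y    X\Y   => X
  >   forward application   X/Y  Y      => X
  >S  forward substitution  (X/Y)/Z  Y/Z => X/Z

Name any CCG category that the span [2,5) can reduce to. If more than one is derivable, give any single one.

S\(PP\NP)

[0,5] S   <
  [0,2] PP\NP   <
    [0,1] "cat" : S
    [1,2] "some" : (PP\NP)\S
  [2,5] S\(PP\NP)   >
    [2,3] "the" : (S\(PP\NP))/S
    [3,5] S   <
      [3,4] "sent" : NP
      [4,5] "which" : S\NP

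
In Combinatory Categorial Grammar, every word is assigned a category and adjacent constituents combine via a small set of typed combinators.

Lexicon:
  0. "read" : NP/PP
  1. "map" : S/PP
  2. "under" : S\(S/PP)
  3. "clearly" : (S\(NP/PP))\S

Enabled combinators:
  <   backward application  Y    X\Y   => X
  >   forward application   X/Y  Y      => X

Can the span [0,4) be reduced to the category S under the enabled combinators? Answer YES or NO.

[0,4] S   <
  [0,1] "read" : NP/PP
  [1,4] S\(NP/PP)   <
    [1,3] S   <
      [1,2] "map" : S/PP
      [2,3] "under" : S\(S/PP)
    [3,4] "clearly" : (S\(NP/PP))\S

YES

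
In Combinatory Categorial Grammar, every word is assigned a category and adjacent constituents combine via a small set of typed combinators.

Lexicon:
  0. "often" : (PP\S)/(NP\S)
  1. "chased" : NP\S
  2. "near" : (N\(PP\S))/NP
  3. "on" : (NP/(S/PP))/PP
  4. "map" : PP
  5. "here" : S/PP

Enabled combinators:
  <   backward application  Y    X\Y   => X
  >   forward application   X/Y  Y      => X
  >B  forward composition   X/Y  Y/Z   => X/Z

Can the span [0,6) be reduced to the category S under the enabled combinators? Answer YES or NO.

(PP\S)/(NP\S) NP\S (N\(PP\S))/NP (NP/(S/PP))/PP PP S/PP
CKY chart[0,6] = {N}; S ∉ chart

NO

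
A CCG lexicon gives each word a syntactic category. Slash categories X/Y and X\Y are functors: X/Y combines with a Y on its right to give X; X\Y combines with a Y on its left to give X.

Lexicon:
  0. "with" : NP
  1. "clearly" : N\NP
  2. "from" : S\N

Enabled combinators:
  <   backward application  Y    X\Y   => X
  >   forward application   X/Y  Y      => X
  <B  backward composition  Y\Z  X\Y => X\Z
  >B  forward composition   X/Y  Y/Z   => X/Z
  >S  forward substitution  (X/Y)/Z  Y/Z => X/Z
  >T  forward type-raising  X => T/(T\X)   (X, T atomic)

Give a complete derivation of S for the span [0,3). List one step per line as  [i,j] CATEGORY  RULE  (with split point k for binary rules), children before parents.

[0,3] S   >
  [0,1] S/(S\NP)   >T
    [0,1] "with" : NP
  [1,3] S\NP   <B
    [1,2] "clearly" : N\NP
    [2,3] "from" : S\N

[0,1] NP  lex  "with"
[0,1] S/(S\NP)  >T
[1,2] N\NP  lex  "clearly"
[2,3] S\N  lex  "from"
[1,3] S\NP  <B  k=2
[0,3] S  >  k=1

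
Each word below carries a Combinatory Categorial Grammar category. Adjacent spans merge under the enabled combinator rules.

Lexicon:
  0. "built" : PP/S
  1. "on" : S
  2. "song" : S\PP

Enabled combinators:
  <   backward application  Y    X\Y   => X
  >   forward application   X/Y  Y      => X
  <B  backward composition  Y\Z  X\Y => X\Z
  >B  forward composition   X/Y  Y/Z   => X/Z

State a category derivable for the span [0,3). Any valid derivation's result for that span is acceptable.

[0,3] S   <
  [0,2] PP   >
    [0,1] "built" : PP/S
    [1,2] "on" : S
  [2,3] "song" : S\PP

S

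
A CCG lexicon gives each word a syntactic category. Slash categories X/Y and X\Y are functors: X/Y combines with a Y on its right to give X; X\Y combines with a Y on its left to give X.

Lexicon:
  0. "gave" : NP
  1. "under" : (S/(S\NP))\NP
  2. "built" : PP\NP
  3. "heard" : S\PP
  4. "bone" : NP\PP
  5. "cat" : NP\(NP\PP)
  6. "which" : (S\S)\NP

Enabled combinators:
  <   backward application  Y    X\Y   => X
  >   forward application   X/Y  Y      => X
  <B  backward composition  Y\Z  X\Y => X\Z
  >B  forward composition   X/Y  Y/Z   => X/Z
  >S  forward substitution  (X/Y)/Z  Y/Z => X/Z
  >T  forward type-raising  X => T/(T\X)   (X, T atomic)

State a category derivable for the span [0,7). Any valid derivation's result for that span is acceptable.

[0,7] S   >
  [0,2] S/(S\NP)   <
    [0,1] "gave" : NP
    [1,2] "under" : (S/(S\NP))\NP
  [2,7] S\NP   <B
    [2,4] S\NP   <B
      [2,3] "built" : PP\NP
      [3,4] "heard" : S\PP
    [4,7] S\S   <
      [4,6] NP   <
        [4,5] "bone" : NP\PP
        [5,6] "cat" : NP\(NP\PP)
      [6,7] "which" : (S\S)\NP

S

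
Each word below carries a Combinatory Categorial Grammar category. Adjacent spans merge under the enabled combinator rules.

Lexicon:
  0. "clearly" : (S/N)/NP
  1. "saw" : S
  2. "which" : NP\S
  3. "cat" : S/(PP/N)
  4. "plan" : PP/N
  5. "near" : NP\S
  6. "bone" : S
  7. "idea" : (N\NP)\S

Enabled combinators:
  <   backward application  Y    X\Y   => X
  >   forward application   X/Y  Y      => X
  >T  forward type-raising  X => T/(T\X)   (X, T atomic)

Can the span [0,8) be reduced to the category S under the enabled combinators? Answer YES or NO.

YES

[0,8] S   >
  [0,3] S/N   >
    [0,1] "clearly" : (S/N)/NP
    [1,3] NP   <
      [1,2] "saw" : S
      [2,3] "which" : NP\S
  [3,8] N   <
    [3,6] NP   <
      [3,5] S   >
        [3,4] "cat" : S/(PP/N)
        [4,5] "plan" : PP/N
      [5,6] "near" : NP\S
    [6,8] N\NP   <
      [6,7] "bone" : S
      [7,8] "idea" : (N\NP)\S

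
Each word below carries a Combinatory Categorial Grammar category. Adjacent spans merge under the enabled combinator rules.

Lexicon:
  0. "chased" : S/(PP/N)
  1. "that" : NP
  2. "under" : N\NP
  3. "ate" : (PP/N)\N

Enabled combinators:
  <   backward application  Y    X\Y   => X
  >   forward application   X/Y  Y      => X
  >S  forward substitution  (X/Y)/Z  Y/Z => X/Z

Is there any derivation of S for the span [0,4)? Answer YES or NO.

[0,4] S   >
  [0,1] "chased" : S/(PP/N)
  [1,4] PP/N   <
    [1,3] N   <
      [1,2] "that" : NP
      [2,3] "under" : N\NP
    [3,4] "ate" : (PP/N)\N

YES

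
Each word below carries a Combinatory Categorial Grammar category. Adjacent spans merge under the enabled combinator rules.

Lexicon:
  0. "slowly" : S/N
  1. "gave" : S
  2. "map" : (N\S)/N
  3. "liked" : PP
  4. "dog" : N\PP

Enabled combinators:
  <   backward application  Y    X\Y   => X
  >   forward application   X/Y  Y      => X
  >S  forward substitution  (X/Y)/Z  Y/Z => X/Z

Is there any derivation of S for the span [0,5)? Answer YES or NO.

YES

[0,5] S   >
  [0,1] "slowly" : S/N
  [1,5] N   <
    [1,2] "gave" : S
    [2,5] N\S   >
      [2,3] "map" : (N\S)/N
      [3,5] N   <
        [3,4] "liked" : PP
        [4,5] "dog" : N\PP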